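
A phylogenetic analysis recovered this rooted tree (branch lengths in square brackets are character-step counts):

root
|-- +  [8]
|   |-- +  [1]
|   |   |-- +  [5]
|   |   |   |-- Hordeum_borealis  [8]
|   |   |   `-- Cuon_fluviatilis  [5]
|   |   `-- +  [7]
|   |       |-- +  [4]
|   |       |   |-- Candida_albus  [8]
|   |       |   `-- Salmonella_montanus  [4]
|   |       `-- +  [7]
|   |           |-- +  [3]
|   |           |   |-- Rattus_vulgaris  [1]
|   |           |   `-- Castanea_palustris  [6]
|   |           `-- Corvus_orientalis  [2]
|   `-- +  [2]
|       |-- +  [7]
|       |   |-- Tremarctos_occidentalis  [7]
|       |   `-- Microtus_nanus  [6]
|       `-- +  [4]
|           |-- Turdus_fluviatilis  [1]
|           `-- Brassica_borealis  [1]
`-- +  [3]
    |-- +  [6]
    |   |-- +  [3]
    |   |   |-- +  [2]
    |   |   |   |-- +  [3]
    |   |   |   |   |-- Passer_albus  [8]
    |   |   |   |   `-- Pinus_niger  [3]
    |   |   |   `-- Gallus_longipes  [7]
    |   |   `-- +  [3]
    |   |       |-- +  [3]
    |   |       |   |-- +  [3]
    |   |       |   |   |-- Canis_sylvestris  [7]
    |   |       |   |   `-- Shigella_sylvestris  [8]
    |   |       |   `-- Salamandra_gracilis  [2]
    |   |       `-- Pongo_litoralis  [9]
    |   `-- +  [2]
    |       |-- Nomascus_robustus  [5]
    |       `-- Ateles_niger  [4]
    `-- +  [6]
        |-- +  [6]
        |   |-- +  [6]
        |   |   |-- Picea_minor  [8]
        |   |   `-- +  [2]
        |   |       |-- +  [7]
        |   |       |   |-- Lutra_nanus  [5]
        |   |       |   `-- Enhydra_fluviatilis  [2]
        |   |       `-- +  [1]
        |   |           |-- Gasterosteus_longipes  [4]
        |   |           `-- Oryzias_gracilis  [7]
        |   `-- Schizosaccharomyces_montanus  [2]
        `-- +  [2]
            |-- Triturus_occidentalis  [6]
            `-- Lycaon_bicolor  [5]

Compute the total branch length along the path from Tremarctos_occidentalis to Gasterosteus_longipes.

52

The path runs Tremarctos_occidentalis → … → MRCA → … → Gasterosteus_longipes; the MRCA is the root of the tree.
Branch lengths along that path: 7 + 7 + 2 + 8 + 3 + 6 + 6 + 6 + 2 + 1 + 4 = 52.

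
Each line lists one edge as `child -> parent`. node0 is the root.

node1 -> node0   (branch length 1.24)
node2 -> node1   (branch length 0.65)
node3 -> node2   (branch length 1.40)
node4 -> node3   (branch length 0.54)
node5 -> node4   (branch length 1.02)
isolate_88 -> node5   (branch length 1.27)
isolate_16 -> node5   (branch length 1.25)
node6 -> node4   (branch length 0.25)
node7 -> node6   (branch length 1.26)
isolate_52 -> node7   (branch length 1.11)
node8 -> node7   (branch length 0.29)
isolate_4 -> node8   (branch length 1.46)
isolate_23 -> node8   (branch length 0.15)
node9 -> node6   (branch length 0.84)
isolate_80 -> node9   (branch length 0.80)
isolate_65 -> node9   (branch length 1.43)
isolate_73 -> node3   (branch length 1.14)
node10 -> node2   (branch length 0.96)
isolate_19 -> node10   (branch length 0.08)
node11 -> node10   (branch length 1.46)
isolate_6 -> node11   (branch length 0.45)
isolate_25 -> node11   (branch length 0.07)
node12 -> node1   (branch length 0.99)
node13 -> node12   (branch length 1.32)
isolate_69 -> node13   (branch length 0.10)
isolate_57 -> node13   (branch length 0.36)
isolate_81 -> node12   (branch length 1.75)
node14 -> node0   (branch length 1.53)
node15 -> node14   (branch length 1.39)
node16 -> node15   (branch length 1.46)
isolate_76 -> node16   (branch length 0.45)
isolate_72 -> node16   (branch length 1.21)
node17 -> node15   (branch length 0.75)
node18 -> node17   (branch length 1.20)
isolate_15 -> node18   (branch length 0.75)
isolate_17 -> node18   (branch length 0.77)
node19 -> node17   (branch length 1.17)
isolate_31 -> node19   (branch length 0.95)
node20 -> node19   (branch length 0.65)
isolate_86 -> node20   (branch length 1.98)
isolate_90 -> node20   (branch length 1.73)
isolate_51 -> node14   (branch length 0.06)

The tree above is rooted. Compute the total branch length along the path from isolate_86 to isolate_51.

6.00

The path runs isolate_86 → … → MRCA → … → isolate_51; the MRCA is the node subtending (((isolate_76,isolate_72),((isolate_15,isolate_17),(isolate_31,(isolate_86,isolate_90)))),isolate_51).
Branch lengths along that path: 1.98 + 0.65 + 1.17 + 0.75 + 1.39 + 0.06 = 6.00.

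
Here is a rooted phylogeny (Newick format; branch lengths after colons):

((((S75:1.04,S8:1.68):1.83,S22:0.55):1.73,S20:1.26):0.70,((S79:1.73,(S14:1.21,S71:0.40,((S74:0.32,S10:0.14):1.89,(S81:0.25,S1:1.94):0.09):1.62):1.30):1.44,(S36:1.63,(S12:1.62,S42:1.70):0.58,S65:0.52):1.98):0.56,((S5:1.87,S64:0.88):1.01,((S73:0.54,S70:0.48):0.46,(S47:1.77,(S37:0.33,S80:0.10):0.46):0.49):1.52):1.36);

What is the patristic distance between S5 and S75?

The path runs S5 → … → MRCA → … → S75; the MRCA is the root of the tree.
Branch lengths along that path: 1.87 + 1.01 + 1.36 + 0.70 + 1.73 + 1.83 + 1.04 = 9.54.

9.54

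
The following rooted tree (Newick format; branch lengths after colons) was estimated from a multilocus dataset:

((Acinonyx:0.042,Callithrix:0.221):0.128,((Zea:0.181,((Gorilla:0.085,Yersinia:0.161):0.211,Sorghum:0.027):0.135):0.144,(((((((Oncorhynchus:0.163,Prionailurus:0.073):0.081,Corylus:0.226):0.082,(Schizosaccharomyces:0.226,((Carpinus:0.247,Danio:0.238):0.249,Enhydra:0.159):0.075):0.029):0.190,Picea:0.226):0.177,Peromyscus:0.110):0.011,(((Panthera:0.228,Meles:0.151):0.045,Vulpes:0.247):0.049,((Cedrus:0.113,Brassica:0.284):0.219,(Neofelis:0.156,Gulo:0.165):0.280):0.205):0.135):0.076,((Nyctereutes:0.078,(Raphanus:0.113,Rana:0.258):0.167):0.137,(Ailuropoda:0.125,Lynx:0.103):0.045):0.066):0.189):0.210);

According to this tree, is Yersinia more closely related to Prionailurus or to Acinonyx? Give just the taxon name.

The MRCA of Yersinia and Prionailurus subtends ((Zea,((Gorilla,Yersinia),Sorghum)),(((((((Oncorhynchus,Prionailurus),Corylus),(Schizosaccharomyces,((Carpinus,Danio),Enhydra))),Picea),Peromyscus),(((Panthera,Meles),Vulpes),((Cedrus,Brassica),(Neofelis,Gulo)))),((Nyctereutes,(Raphanus,Rana)),(Ailuropoda,Lynx)))) (25 taxa).
The MRCA of Yersinia and Acinonyx is the root, subtending the entire tree (27 taxa).
The first is nested inside the second, so Yersinia shares a more recent common ancestor with Prionailurus.

Prionailurus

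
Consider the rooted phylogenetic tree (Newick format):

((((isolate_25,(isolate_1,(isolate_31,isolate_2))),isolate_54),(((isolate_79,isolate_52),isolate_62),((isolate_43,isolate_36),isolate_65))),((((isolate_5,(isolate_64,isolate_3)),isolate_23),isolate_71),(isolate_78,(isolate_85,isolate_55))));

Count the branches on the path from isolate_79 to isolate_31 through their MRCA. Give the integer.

The MRCA of isolate_79 and isolate_31 is the node subtending (((isolate_25,(isolate_1,(isolate_31,isolate_2))),isolate_54),(((isolate_79,isolate_52),isolate_62),((isolate_43,isolate_36),isolate_65))).
From isolate_79 up to that node: 4 branches. From isolate_31 up to the same node: 5 branches. Total: 4 + 5 = 9.

9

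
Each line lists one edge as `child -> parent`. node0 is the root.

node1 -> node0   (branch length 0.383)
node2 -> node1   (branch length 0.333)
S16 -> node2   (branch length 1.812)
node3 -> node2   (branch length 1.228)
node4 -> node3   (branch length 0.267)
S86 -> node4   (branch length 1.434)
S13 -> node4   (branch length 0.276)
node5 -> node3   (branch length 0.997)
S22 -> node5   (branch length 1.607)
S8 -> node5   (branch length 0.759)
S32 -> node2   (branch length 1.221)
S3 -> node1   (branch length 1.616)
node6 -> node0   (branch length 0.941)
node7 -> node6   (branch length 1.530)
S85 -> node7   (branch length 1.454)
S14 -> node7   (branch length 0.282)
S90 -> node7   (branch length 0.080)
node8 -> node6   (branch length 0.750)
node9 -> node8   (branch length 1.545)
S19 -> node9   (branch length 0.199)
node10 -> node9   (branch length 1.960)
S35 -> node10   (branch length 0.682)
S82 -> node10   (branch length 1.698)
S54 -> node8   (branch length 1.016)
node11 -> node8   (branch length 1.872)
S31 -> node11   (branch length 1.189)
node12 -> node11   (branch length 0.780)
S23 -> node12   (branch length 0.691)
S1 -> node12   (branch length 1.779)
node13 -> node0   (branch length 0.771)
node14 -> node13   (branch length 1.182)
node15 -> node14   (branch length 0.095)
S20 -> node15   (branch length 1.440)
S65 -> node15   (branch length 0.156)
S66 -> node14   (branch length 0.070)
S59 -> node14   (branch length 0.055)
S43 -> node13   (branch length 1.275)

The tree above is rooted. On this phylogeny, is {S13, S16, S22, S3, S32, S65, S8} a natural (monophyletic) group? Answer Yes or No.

The MRCA of the listed taxa is the root, so the smallest clade containing them is the whole tree.
That clade also contains S1, S14, S19, S20, S23, S31, S35, S43, S54, S59, S66, S82, S85, S86, S90, which are not in the proposed group, so the group is not monophyletic.

No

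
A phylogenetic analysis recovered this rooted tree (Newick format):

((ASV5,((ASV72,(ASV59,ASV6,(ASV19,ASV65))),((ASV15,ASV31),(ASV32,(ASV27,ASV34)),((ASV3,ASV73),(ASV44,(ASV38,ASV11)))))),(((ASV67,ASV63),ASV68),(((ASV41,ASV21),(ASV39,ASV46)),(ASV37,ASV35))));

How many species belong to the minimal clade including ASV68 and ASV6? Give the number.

25

The MRCA of ASV68 and ASV6 is the root, so the clade is the entire tree.
That clade contains 25 terminal taxa: ASV11, ASV15, ASV19, ASV21, ASV27, ASV3, ASV31, ASV32, ASV34, ASV35, ASV37, ASV38, ASV39, ASV41, ASV44, ASV46, ASV5, ASV59, ASV6, ASV63, ASV65, ASV67, ASV68, ASV72, ASV73.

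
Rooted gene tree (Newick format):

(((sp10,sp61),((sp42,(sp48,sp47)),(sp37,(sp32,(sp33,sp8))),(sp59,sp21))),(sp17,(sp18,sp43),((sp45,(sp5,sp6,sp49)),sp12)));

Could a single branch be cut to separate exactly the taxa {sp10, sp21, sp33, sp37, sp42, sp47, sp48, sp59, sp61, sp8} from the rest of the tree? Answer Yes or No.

The MRCA of the listed taxa subtends ((sp10,sp61),((sp42,(sp48,sp47)),(sp37,(sp32,(sp33,sp8))),(sp59,sp21))).
That clade also contains sp32, which is not in the proposed group, so the group is not monophyletic.

No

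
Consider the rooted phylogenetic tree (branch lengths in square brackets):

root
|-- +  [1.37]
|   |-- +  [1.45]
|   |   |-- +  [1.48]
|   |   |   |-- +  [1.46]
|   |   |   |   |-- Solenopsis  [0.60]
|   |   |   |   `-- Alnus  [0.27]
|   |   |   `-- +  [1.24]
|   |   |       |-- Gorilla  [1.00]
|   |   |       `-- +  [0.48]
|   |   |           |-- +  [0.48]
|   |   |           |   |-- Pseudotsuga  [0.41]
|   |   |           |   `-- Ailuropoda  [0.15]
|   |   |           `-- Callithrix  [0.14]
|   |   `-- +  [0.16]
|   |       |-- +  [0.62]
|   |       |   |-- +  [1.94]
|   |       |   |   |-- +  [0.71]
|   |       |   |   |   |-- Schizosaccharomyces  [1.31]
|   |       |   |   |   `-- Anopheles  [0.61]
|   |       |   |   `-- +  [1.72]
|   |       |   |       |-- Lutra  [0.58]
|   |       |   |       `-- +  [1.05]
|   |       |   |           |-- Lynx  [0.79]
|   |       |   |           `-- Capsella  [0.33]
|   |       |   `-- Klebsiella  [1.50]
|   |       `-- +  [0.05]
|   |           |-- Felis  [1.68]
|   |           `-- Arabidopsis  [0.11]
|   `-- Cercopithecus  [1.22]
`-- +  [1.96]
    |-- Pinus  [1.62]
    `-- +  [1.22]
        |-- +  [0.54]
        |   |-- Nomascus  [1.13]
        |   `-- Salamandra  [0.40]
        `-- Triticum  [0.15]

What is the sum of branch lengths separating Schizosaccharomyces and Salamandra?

The path runs Schizosaccharomyces → … → MRCA → … → Salamandra; the MRCA is the root of the tree.
Branch lengths along that path: 1.31 + 0.71 + 1.94 + 0.62 + 0.16 + 1.45 + 1.37 + 1.96 + 1.22 + 0.54 + 0.40 = 11.68.

11.68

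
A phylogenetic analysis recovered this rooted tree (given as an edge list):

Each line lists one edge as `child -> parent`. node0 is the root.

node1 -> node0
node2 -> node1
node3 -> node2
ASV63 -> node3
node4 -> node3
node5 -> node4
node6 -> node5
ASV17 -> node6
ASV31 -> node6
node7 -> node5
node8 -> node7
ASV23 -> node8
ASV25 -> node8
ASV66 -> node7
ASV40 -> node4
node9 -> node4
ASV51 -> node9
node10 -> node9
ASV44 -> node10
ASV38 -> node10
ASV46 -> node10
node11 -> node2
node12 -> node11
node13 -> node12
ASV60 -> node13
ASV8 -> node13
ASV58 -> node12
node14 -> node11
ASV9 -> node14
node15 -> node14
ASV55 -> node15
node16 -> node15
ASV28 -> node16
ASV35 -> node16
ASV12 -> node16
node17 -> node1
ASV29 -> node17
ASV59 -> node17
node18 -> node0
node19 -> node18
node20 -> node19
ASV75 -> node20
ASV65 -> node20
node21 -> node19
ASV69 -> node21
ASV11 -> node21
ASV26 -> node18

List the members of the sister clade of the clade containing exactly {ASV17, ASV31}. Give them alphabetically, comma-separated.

ASV23, ASV25, ASV66

The clade containing exactly {ASV17, ASV31} attaches to the tree at the node subtending ((ASV17,ASV31),((ASV23,ASV25),ASV66)).
The other lineage descending from that same node — the sister group — is ((ASV23,ASV25),ASV66); its 3 tips in alphabetical order are the answer.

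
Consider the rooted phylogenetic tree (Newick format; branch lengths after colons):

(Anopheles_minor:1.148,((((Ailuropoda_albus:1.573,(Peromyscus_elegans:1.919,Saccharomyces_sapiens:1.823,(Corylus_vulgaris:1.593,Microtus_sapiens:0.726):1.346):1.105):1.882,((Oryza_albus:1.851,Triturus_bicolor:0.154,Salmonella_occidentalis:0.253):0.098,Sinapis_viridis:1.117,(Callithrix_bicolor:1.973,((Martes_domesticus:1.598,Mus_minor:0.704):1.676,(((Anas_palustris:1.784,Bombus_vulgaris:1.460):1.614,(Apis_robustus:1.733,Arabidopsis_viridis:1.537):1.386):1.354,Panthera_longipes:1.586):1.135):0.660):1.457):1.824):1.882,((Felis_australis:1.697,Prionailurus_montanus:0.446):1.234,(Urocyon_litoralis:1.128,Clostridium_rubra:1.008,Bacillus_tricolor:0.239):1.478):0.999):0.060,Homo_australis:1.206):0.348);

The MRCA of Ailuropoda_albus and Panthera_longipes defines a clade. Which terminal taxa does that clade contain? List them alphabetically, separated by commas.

Ailuropoda_albus, Anas_palustris, Apis_robustus, Arabidopsis_viridis, Bombus_vulgaris, Callithrix_bicolor, Corylus_vulgaris, Martes_domesticus, Microtus_sapiens, Mus_minor, Oryza_albus, Panthera_longipes, Peromyscus_elegans, Saccharomyces_sapiens, Salmonella_occidentalis, Sinapis_viridis, Triturus_bicolor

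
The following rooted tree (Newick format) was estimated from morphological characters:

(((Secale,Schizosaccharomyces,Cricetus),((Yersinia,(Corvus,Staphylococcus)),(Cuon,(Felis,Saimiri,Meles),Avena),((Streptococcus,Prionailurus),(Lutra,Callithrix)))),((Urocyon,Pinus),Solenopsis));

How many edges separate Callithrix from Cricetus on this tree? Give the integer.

6

The MRCA of Callithrix and Cricetus is the node subtending ((Secale,Schizosaccharomyces,Cricetus),((Yersinia,(Corvus,Staphylococcus)),(Cuon,(Felis,Saimiri,Meles),Avena),((Streptococcus,Prionailurus),(Lutra,Callithrix)))).
From Callithrix up to that node: 4 branches. From Cricetus up to the same node: 2 branches. Total: 4 + 2 = 6.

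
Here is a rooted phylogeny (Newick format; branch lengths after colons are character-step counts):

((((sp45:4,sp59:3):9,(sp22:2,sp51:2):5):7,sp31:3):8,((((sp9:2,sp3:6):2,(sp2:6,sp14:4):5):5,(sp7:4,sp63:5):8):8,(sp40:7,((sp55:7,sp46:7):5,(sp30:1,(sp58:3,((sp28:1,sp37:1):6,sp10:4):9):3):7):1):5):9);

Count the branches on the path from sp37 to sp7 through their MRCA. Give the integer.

The MRCA of sp37 and sp7 is the node subtending ((((sp9,sp3),(sp2,sp14)),(sp7,sp63)),(sp40,((sp55,sp46),(sp30,(sp58,((sp28,sp37),sp10)))))).
From sp37 up to that node: 7 branches. From sp7 up to the same node: 3 branches. Total: 7 + 3 = 10.

10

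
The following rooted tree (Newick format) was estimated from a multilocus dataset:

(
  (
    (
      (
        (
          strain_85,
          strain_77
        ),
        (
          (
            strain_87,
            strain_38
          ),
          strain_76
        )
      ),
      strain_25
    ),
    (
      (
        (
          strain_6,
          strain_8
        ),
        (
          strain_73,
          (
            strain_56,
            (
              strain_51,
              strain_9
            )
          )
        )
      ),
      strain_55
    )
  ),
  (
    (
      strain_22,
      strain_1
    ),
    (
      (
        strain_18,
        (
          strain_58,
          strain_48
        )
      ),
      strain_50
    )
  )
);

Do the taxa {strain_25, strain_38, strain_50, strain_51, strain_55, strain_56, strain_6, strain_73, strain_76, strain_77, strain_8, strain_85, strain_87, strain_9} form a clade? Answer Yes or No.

No

The MRCA of the listed taxa is the root, so the smallest clade containing them is the whole tree.
That clade also contains strain_1, strain_18, strain_22, strain_48, strain_58, which are not in the proposed group, so the group is not monophyletic.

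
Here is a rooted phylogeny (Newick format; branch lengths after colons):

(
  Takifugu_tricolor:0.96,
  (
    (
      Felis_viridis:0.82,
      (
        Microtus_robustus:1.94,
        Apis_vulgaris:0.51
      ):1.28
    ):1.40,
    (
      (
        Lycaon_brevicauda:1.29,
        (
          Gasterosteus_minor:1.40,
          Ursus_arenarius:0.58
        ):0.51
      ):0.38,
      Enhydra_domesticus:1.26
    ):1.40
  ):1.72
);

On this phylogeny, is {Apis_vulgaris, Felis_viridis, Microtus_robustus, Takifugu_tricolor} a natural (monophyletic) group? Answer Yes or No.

The MRCA of the listed taxa is the root, so the smallest clade containing them is the whole tree.
That clade also contains Enhydra_domesticus, Gasterosteus_minor, Lycaon_brevicauda, Ursus_arenarius, which are not in the proposed group, so the group is not monophyletic.

No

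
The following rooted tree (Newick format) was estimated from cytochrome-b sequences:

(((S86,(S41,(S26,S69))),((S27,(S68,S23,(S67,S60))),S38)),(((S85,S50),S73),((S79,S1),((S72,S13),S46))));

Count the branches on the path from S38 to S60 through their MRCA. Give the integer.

The MRCA of S38 and S60 is the node subtending ((S27,(S68,S23,(S67,S60))),S38).
From S38 up to that node: 1 branch. From S60 up to the same node: 4 branches. Total: 1 + 4 = 5.

5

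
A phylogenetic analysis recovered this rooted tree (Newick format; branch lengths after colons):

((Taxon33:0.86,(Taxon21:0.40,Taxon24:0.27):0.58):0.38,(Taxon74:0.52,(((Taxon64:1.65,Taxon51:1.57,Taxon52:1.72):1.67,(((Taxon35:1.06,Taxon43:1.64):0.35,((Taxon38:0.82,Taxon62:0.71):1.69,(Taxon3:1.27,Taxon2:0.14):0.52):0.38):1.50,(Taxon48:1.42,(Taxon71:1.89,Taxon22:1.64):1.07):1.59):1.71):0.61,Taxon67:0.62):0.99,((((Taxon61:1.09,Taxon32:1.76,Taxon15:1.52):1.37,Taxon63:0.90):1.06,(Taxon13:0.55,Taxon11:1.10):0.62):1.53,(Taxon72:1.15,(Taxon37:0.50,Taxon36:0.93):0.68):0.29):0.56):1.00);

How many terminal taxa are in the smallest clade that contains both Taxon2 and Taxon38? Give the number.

The MRCA of Taxon2 and Taxon38 is the node subtending ((Taxon38,Taxon62),(Taxon3,Taxon2)).
That clade contains 4 terminal taxa: Taxon2, Taxon3, Taxon38, Taxon62.

4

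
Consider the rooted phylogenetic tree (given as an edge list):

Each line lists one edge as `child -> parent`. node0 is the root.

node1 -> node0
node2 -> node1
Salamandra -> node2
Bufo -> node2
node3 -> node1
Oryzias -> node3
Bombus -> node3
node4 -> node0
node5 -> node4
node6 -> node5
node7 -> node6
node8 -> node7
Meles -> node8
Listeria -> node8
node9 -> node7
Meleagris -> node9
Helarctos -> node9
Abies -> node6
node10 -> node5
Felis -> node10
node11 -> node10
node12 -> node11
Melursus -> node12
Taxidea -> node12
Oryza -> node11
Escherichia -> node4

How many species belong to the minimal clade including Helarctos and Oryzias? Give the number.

The MRCA of Helarctos and Oryzias is the root, so the clade is the entire tree.
That clade contains 14 terminal taxa: Abies, Bombus, Bufo, Escherichia, Felis, Helarctos, Listeria, Meleagris, Meles, Melursus, Oryza, Oryzias, Salamandra, Taxidea.

14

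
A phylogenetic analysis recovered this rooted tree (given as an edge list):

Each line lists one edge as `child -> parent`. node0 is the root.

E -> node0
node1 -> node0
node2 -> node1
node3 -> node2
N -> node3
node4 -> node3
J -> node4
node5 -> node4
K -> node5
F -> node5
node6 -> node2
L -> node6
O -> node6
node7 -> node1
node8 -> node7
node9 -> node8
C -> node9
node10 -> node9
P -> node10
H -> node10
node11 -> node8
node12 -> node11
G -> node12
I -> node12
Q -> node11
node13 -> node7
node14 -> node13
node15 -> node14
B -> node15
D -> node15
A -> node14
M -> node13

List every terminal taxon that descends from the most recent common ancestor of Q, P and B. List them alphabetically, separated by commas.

A, B, C, D, G, H, I, M, P, Q

Tracing Q: it sits inside ((G,I),Q).
Tracing P: it sits inside (P,H).
Tracing B: it sits inside (B,D).
The smallest clade enclosing all 3 is (((C,(P,H)),((G,I),Q)),(((B,D),A),M)); the answer is its 10 terminal taxa in alphabetical order.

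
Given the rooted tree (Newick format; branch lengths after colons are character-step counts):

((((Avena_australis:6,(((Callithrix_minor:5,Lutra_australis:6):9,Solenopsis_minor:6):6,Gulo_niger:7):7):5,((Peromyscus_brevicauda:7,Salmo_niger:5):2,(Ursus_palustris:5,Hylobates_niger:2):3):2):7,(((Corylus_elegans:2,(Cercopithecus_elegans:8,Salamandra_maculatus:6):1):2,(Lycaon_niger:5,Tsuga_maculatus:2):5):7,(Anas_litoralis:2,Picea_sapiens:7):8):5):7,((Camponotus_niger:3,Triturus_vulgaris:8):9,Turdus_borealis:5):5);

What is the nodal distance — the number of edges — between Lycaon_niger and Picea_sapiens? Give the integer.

The MRCA of Lycaon_niger and Picea_sapiens is the node subtending (((Corylus_elegans,(Cercopithecus_elegans,Salamandra_maculatus)),(Lycaon_niger,Tsuga_maculatus)),(Anas_litoralis,Picea_sapiens)).
From Lycaon_niger up to that node: 3 branches. From Picea_sapiens up to the same node: 2 branches. Total: 3 + 2 = 5.

5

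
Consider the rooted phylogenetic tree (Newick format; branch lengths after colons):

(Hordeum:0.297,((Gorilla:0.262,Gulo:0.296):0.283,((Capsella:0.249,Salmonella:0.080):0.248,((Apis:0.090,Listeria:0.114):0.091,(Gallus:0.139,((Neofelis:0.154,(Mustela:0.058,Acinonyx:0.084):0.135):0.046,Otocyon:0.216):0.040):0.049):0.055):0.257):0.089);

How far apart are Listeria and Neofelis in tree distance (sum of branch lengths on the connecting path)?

The path runs Listeria → … → MRCA → … → Neofelis; the MRCA is the node subtending ((Apis,Listeria),(Gallus,((Neofelis,(Mustela,Acinonyx)),Otocyon))).
Branch lengths along that path: 0.114 + 0.091 + 0.049 + 0.040 + 0.046 + 0.154 = 0.494.

0.494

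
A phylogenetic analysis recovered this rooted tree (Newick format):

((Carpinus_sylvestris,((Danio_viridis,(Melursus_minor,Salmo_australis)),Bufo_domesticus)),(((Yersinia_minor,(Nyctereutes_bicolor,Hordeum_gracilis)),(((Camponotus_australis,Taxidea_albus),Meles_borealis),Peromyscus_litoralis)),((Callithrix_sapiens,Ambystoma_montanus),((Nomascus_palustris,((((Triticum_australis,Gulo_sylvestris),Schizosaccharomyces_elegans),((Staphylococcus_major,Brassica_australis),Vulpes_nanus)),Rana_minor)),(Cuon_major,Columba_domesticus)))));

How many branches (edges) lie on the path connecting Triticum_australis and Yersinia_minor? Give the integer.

11

The MRCA of Triticum_australis and Yersinia_minor is the node subtending (((Yersinia_minor,(Nyctereutes_bicolor,Hordeum_gracilis)),(((Camponotus_australis,Taxidea_albus),Meles_borealis),Peromyscus_litoralis)),((Callithrix_sapiens,Ambystoma_montanus),((Nomascus_palustris,((((Triticum_australis,Gulo_sylvestris),Schizosaccharomyces_elegans),((Staphylococcus_major,Brassica_australis),Vulpes_nanus)),Rana_minor)),(Cuon_major,Columba_domesticus)))).
From Triticum_australis up to that node: 8 branches. From Yersinia_minor up to the same node: 3 branches. Total: 8 + 3 = 11.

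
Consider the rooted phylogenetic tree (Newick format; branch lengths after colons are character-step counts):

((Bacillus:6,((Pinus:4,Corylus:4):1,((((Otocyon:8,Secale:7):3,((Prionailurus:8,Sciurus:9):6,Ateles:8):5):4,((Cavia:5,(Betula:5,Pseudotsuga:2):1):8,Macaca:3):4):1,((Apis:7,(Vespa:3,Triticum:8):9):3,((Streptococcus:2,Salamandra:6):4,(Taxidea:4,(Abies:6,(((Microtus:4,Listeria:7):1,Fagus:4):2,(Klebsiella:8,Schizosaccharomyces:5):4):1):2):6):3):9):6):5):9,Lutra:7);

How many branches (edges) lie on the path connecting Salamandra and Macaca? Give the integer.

The MRCA of Salamandra and Macaca is the node subtending ((((Otocyon,Secale),((Prionailurus,Sciurus),Ateles)),((Cavia,(Betula,Pseudotsuga)),Macaca)),((Apis,(Vespa,Triticum)),((Streptococcus,Salamandra),(Taxidea,(Abies,(((Microtus,Listeria),Fagus),(Klebsiella,Schizosaccharomyces))))))).
From Salamandra up to that node: 4 branches. From Macaca up to the same node: 3 branches. Total: 4 + 3 = 7.

7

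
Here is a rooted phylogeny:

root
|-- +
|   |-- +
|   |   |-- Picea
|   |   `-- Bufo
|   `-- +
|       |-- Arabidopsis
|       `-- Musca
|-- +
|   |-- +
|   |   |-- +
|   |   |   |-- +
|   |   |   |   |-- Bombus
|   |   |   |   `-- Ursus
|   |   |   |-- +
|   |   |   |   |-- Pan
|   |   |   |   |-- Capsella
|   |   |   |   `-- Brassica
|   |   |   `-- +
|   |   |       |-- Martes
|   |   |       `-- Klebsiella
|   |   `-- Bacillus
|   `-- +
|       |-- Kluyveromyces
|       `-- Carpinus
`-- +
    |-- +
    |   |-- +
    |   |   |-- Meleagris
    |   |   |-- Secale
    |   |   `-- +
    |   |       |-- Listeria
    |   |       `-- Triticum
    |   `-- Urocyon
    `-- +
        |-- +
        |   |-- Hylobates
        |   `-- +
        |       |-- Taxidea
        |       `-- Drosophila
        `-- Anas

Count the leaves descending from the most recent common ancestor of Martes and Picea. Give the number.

23

The MRCA of Martes and Picea is the root, so the clade is the entire tree.
That clade contains 23 terminal taxa: Anas, Arabidopsis, Bacillus, Bombus, Brassica, Bufo, Capsella, Carpinus, Drosophila, Hylobates, Klebsiella, Kluyveromyces, Listeria, Martes, Meleagris, Musca, Pan, Picea, Secale, Taxidea, Triticum, Urocyon, Ursus.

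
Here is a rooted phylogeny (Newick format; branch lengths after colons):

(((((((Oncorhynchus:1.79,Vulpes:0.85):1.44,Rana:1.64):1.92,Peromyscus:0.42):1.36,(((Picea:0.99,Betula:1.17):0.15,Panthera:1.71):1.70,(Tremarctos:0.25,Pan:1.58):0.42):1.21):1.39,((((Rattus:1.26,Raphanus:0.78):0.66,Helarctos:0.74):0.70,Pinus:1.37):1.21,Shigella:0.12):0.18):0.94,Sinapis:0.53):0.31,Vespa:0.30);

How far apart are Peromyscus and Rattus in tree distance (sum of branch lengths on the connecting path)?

The path runs Peromyscus → … → MRCA → … → Rattus; the MRCA is the node subtending (((((Oncorhynchus,Vulpes),Rana),Peromyscus),(((Picea,Betula),Panthera),(Tremarctos,Pan))),((((Rattus,Raphanus),Helarctos),Pinus),Shigella)).
Branch lengths along that path: 0.42 + 1.36 + 1.39 + 0.18 + 1.21 + 0.70 + 0.66 + 1.26 = 7.18.

7.18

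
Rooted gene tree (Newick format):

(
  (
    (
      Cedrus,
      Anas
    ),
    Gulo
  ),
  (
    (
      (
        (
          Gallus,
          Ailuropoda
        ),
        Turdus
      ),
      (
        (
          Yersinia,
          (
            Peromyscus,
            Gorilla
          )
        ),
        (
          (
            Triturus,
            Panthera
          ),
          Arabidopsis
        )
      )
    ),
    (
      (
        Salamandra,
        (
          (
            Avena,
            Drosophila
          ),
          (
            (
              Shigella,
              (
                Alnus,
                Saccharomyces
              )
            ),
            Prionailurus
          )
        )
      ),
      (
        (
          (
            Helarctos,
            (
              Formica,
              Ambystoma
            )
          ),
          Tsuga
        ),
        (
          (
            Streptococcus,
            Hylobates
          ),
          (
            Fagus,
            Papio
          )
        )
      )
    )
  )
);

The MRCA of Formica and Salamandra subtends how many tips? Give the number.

The MRCA of Formica and Salamandra is the node subtending ((Salamandra,((Avena,Drosophila),((Shigella,(Alnus,Saccharomyces)),Prionailurus))),(((Helarctos,(Formica,Ambystoma)),Tsuga),((Streptococcus,Hylobates),(Fagus,Papio)))).
That clade contains 15 terminal taxa: Alnus, Ambystoma, Avena, Drosophila, Fagus, Formica, Helarctos, Hylobates, Papio, Prionailurus, Saccharomyces, Salamandra, Shigella, Streptococcus, Tsuga.

15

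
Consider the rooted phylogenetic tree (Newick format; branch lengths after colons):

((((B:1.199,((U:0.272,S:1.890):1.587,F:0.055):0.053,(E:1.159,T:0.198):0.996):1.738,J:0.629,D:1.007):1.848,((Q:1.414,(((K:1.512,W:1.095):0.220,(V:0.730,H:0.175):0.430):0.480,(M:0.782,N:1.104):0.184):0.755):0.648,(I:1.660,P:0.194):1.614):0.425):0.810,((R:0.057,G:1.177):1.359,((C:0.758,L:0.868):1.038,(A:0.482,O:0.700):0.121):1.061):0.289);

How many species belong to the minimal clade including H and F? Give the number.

The MRCA of H and F is the node subtending (((B,((U,S),F),(E,T)),J,D),((Q,(((K,W),(V,H)),(M,N))),(I,P))).
That clade contains 17 terminal taxa: B, D, E, F, H, I, J, K, M, N, P, Q, S, T, U, V, W.

17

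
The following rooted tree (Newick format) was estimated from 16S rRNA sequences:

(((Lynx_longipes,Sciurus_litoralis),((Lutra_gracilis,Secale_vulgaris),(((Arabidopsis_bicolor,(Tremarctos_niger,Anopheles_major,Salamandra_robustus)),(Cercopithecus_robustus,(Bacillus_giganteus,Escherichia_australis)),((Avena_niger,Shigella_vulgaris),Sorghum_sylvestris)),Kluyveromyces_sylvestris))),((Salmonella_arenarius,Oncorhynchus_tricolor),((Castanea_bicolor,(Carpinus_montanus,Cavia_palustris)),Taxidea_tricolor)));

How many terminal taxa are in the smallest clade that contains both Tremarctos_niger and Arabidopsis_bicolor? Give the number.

The MRCA of Tremarctos_niger and Arabidopsis_bicolor is the node subtending (Arabidopsis_bicolor,(Tremarctos_niger,Anopheles_major,Salamandra_robustus)).
That clade contains 4 terminal taxa: Anopheles_major, Arabidopsis_bicolor, Salamandra_robustus, Tremarctos_niger.

4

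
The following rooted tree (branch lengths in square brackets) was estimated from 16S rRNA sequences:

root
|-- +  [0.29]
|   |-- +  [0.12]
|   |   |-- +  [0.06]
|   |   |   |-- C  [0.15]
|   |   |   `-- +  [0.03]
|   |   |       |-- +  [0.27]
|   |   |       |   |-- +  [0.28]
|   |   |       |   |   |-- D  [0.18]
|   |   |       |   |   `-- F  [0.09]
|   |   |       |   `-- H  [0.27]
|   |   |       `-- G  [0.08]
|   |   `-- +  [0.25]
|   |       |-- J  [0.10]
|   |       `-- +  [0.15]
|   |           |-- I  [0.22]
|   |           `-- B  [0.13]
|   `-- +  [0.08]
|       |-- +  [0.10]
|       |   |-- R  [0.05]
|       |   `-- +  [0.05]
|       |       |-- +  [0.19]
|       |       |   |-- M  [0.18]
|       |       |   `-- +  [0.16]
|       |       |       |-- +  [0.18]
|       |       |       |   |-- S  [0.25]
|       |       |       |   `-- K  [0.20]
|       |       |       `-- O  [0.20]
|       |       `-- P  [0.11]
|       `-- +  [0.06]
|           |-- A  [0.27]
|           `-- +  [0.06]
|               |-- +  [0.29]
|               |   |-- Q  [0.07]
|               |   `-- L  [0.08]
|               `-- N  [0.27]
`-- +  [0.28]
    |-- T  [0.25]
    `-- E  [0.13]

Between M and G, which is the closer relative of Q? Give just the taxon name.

The MRCA of Q and M subtends ((R,((M,((S,K),O)),P)),(A,((Q,L),N))) (10 taxa).
The MRCA of Q and G subtends (((C,(((D,F),H),G)),(J,(I,B))),((R,((M,((S,K),O)),P)),(A,((Q,L),N)))) (18 taxa).
The first is nested inside the second, so Q shares a more recent common ancestor with M.

M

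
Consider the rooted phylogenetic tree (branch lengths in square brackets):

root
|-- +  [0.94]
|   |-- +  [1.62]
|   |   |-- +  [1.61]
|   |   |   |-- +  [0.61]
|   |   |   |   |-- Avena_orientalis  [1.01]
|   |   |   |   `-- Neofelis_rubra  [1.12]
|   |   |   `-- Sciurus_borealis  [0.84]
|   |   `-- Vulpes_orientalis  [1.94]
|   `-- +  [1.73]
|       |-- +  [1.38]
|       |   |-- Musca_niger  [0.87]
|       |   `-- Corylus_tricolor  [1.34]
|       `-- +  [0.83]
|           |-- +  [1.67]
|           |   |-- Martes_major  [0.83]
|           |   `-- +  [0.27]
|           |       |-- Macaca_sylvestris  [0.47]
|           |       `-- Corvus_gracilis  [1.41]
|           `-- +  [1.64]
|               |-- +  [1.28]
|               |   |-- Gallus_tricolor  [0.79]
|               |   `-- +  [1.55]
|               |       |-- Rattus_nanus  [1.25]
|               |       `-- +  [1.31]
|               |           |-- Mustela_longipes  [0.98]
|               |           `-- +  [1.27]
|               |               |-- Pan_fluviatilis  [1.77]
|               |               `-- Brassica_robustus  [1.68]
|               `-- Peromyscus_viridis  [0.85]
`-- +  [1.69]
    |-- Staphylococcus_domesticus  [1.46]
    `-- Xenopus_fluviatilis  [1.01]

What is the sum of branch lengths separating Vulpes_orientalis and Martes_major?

The path runs Vulpes_orientalis → … → MRCA → … → Martes_major; the MRCA is the node subtending ((((Avena_orientalis,Neofelis_rubra),Sciurus_borealis),Vulpes_orientalis),((Musca_niger,Corylus_tricolor),((Martes_major,(Macaca_sylvestris,Corvus_gracilis)),((Gallus_tricolor,(Rattus_nanus,(Mustela_longipes,(Pan_fluviatilis,Brassica_robustus)))),Peromyscus_viridis)))).
Branch lengths along that path: 1.94 + 1.62 + 1.73 + 0.83 + 1.67 + 0.83 = 8.62.

8.62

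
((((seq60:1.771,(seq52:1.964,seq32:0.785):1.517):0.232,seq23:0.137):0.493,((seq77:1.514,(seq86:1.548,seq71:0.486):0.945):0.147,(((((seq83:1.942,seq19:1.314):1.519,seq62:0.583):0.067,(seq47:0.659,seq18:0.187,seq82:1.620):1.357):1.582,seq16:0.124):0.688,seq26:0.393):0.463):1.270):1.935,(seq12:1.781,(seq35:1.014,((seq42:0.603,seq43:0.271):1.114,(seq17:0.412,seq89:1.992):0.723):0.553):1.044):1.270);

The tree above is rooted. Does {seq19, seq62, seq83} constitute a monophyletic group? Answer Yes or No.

The most recent common ancestor of these taxa subtends ((seq83,seq19),seq62).
That clade has exactly 3 tips — every listed taxon and nothing else — so the group is monophyletic.

Yes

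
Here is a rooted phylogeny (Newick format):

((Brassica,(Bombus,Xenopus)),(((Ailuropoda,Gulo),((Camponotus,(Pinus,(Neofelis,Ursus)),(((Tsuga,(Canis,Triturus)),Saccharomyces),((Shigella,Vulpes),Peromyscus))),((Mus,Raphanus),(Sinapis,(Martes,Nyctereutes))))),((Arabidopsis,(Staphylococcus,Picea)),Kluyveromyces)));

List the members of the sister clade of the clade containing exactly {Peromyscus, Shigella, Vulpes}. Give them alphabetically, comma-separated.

Canis, Saccharomyces, Triturus, Tsuga

The clade containing exactly {Peromyscus, Shigella, Vulpes} attaches to the tree at the node subtending (((Tsuga,(Canis,Triturus)),Saccharomyces),((Shigella,Vulpes),Peromyscus)).
The other lineage descending from that same node — the sister group — is ((Tsuga,(Canis,Triturus)),Saccharomyces); its 4 tips in alphabetical order are the answer.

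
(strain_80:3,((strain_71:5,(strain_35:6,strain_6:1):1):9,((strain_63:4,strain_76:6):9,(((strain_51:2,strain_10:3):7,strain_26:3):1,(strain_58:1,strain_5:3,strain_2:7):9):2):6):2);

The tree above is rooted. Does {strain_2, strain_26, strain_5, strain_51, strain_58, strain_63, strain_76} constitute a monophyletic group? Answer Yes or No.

No

The MRCA of the listed taxa subtends ((strain_63,strain_76),(((strain_51,strain_10),strain_26),(strain_58,strain_5,strain_2))).
That clade also contains strain_10, which is not in the proposed group, so the group is not monophyletic.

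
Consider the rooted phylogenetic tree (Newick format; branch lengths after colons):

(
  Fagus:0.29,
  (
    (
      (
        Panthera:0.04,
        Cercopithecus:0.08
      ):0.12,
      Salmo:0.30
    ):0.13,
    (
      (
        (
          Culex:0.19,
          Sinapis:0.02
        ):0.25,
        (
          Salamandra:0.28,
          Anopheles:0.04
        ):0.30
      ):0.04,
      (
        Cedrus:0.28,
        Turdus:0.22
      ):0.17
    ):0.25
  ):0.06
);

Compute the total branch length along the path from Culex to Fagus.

The path runs Culex → … → MRCA → … → Fagus; the MRCA is the root of the tree.
Branch lengths along that path: 0.19 + 0.25 + 0.04 + 0.25 + 0.06 + 0.29 = 1.08.

1.08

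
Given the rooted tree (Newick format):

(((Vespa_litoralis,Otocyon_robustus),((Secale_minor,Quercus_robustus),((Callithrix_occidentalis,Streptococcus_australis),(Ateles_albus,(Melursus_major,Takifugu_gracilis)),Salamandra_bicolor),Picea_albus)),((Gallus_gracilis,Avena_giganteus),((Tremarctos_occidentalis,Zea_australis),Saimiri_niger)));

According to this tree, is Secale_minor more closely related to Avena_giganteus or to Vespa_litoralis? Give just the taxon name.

The MRCA of Secale_minor and Vespa_litoralis subtends ((Vespa_litoralis,Otocyon_robustus),((Secale_minor,Quercus_robustus),((Callithrix_occidentalis,Streptococcus_australis),(Ateles_albus,(Melursus_major,Takifugu_gracilis)),Salamandra_bicolor),Picea_albus)) (11 taxa).
The MRCA of Secale_minor and Avena_giganteus is the root, subtending the entire tree (16 taxa).
The first is nested inside the second, so Secale_minor shares a more recent common ancestor with Vespa_litoralis.

Vespa_litoralis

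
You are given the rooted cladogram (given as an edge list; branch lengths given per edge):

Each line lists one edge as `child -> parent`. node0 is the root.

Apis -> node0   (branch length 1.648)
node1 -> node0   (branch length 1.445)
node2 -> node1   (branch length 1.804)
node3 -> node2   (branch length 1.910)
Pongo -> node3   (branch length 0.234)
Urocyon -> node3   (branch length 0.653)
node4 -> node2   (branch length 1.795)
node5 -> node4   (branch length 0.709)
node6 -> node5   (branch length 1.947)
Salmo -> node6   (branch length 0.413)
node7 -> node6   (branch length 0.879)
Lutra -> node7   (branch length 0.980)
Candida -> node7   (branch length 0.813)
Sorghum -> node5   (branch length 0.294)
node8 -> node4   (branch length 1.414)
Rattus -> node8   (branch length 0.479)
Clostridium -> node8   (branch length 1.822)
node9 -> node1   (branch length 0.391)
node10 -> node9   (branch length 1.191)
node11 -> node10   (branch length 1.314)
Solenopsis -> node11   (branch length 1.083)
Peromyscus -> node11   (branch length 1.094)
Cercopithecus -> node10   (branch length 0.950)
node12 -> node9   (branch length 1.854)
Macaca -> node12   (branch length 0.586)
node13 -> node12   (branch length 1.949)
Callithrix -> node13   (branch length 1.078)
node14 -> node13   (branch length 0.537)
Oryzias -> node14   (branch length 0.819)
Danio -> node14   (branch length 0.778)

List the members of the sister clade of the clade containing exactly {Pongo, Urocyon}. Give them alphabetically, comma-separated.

Candida, Clostridium, Lutra, Rattus, Salmo, Sorghum

The clade containing exactly {Pongo, Urocyon} attaches to the tree at the node subtending ((Pongo,Urocyon),(((Salmo,(Lutra,Candida)),Sorghum),(Rattus,Clostridium))).
The other lineage descending from that same node — the sister group — is (((Salmo,(Lutra,Candida)),Sorghum),(Rattus,Clostridium)); its 6 tips in alphabetical order are the answer.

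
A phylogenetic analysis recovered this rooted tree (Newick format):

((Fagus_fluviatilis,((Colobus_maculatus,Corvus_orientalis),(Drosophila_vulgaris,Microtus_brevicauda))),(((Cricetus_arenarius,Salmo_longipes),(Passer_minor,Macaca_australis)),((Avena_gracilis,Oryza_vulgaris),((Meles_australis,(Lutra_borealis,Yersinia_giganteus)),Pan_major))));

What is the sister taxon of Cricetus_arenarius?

Cricetus_arenarius attaches to the tree at the node subtending (Cricetus_arenarius,Salmo_longipes).
The other lineage descending from that same node — the sister group — is the single tip Salmo_longipes.

Salmo_longipes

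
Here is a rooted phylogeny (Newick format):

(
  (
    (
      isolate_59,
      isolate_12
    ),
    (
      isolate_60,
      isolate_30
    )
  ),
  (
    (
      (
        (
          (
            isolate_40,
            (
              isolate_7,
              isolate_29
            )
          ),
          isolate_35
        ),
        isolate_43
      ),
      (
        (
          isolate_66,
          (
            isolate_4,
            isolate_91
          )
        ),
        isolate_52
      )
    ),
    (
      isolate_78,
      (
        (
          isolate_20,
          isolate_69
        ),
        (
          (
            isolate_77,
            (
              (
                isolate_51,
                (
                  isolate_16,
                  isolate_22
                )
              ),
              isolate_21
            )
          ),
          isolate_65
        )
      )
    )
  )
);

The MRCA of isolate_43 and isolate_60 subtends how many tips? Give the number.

22

The MRCA of isolate_43 and isolate_60 is the root, so the clade is the entire tree.
That clade contains 22 terminal taxa: isolate_12, isolate_16, isolate_20, isolate_21, isolate_22, isolate_29, isolate_30, isolate_35, isolate_4, isolate_40, isolate_43, isolate_51, isolate_52, isolate_59, isolate_60, isolate_65, isolate_66, isolate_69, isolate_7, isolate_77, isolate_78, isolate_91.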